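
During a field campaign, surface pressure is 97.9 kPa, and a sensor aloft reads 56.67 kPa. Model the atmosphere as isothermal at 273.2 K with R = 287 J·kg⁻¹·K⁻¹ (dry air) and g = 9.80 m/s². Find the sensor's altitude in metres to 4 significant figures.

z ≈ 4374 m

Scale height: H = RT/g = 287 × 273.2 / 9.80 = 8000.9 m.
Invert the barometric formula: z = H ln(P₀/P).
P₀/P = 97.9/56.67 = 1.7275; ln(1.7275) = 0.54668.
z = 8000.9 × 0.54668 = 4373.9 m.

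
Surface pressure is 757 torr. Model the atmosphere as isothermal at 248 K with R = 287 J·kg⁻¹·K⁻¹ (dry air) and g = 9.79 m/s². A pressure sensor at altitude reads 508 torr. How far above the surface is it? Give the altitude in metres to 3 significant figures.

z ≈ 2900 m

Scale height: H = RT/g = 287 × 248 / 9.79 = 7270.3 m.
Invert the barometric formula: z = H ln(P₀/P).
P₀/P = 757/508 = 1.4902; ln(1.4902) = 0.39891.
z = 7270.3 × 0.39891 = 2900.2 m.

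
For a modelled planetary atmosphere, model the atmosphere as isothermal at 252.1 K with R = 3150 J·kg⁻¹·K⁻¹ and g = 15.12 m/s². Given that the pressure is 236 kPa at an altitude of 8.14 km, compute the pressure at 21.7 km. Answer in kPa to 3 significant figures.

Scale height: H = RT/g = 3150 × 252.1 / 15.12 = 52521 m.
Between two levels, P₂ = P₁ exp(−Δz/H) with Δz = z₂ − z₁.
Δz = 21700 − 8140.0 = 13560 m; Δz/H = 13560/52521 = 0.25818.
P₂ = 236 × exp(−0.25818) = 236 × 0.77246 = 182.30 kPa.

P ≈ 182 kPa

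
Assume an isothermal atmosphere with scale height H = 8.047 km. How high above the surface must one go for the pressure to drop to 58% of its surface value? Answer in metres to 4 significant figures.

z ≈ 4383 m

Set P/P₀ = exp(−z/H) = 0.58, so z = −H ln(0.58).
−ln(0.58) = 0.54473; z = 8047.0 × 0.54473 = 4383.4 m.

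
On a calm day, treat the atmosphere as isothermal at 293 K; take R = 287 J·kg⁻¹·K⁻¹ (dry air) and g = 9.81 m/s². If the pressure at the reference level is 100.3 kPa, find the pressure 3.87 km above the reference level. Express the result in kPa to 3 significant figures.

Scale height: H = RT/g = 287 × 293 / 9.81 = 8572.0 m.
Barometric formula: P = P₀ exp(−z/H).
z/H = 3870.0/8572.0 = 0.45147; exp(−0.45147) = 0.63669.
P = 100.3 × 0.63669 = 63.860 kPa.

P ≈ 63.9 kPa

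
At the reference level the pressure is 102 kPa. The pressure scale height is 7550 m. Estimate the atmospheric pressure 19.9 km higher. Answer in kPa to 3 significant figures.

Barometric formula: P = P₀ exp(−z/H).
z/H = 19900/7550.0 = 2.6358; exp(−2.6358) = 0.071662.
P = 102 × 0.071662 = 7.3095 kPa.

P ≈ 7.31 kPa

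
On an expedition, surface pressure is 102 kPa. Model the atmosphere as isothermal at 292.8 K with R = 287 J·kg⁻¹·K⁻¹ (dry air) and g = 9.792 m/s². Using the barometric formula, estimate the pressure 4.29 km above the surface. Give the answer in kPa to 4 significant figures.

P ≈ 61.87 kPa

Scale height: H = RT/g = 287 × 292.8 / 9.792 = 8581.9 m.
Barometric formula: P = P₀ exp(−z/H).
z/H = 4290.0/8581.9 = 0.49989; exp(−0.49989) = 0.60660.
P = 102 × 0.60660 = 61.873 kPa.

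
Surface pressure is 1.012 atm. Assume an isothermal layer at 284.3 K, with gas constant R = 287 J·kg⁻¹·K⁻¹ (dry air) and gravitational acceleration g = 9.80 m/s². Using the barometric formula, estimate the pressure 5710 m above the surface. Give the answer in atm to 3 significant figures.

P ≈ 0.510 atm

Scale height: H = RT/g = 287 × 284.3 / 9.80 = 8325.9 m.
Barometric formula: P = P₀ exp(−z/H).
z/H = 5710.0/8325.9 = 0.68581; exp(−0.68581) = 0.50368.
P = 1.012 × 0.50368 = 0.50972 atm.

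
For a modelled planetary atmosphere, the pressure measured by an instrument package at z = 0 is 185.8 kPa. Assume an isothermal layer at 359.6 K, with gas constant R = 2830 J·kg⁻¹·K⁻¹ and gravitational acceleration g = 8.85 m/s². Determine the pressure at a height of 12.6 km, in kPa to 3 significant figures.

Scale height: H = RT/g = 2830 × 359.6 / 8.85 = 114990 m.
Barometric formula: P = P₀ exp(−z/H).
z/H = 12600/114990 = 0.10957; exp(−0.10957) = 0.89622.
P = 185.8 × 0.89622 = 166.52 kPa.

P ≈ 167 kPa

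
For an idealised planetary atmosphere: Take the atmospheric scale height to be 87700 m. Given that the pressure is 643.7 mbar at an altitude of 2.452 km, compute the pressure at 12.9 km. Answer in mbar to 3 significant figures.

P ≈ 571 mbar

Between two levels, P₂ = P₁ exp(−Δz/H) with Δz = z₂ − z₁.
Δz = 12900 − 2452.0 = 10448 m; Δz/H = 10448/87700 = 0.11913.
P₂ = 643.7 × exp(−0.11913) = 643.7 × 0.88769 = 571.41 mbar.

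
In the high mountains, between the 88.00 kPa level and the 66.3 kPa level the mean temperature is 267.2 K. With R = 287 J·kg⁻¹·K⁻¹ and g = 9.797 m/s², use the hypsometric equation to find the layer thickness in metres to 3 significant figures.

Hypsometric equation: Δz = (R T̄/g) ln(P₁/P₂).
R T̄/g = 287 × 267.2 / 9.797 = 7827.5 m.
ln(88.00/66.3) = ln(1.3273) = 0.28315.
Δz = 7827.5 × 0.28315 = 2216.4 m.

Δz ≈ 2220 m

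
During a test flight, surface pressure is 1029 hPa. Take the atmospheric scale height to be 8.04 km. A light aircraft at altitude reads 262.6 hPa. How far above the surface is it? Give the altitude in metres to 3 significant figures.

z ≈ 11000 m

Invert the barometric formula: z = H ln(P₀/P).
P₀/P = 1029/262.6 = 3.9185; ln(3.9185) = 1.3657.
z = 8040.0 × 1.3657 = 10980 m.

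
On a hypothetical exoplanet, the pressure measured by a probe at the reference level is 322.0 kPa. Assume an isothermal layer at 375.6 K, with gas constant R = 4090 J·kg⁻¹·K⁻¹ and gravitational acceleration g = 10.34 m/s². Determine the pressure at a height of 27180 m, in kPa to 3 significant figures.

Scale height: H = RT/g = 4090 × 375.6 / 10.34 = 148570 m.
Barometric formula: P = P₀ exp(−z/H).
z/H = 27180/148570 = 0.18294; exp(−0.18294) = 0.83282.
P = 322.0 × 0.83282 = 268.17 kPa.

P ≈ 268 kPa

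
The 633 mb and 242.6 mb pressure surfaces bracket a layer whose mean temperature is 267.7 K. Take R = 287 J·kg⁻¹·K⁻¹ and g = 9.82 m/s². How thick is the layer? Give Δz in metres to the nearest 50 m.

Δz ≈ 7500 m

Hypsometric equation: Δz = (R T̄/g) ln(P₁/P₂).
R T̄/g = 287 × 267.7 / 9.82 = 7823.8 m.
ln(633/242.6) = ln(2.6092) = 0.95904.
Δz = 7823.8 × 0.95904 = 7503.3 m.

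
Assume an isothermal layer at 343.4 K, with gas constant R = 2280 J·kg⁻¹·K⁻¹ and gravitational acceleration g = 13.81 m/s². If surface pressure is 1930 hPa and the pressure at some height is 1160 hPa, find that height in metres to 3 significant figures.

z ≈ 28900 m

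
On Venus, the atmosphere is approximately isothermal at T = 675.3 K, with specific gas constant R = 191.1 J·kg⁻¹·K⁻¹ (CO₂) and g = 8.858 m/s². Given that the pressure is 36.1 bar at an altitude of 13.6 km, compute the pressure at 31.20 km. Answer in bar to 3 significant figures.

Scale height: H = RT/g = 191.1 × 675.3 / 8.858 = 14569 m.
Between two levels, P₂ = P₁ exp(−Δz/H) with Δz = z₂ − z₁.
Δz = 31200 − 13600 = 17600 m; Δz/H = 17600/14569 = 1.2080.
P₂ = 36.1 × exp(−1.2080) = 36.1 × 0.29879 = 10.786 bar.

P ≈ 10.8 bar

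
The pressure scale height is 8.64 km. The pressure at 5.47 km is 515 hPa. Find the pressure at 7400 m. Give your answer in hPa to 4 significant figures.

P ≈ 411.9 hPa

Between two levels, P₂ = P₁ exp(−Δz/H) with Δz = z₂ − z₁.
Δz = 7400.0 − 5470.0 = 1930.0 m; Δz/H = 1930.0/8640.0 = 0.22338.
P₂ = 515 × exp(−0.22338) = 515 × 0.79981 = 411.90 hPa.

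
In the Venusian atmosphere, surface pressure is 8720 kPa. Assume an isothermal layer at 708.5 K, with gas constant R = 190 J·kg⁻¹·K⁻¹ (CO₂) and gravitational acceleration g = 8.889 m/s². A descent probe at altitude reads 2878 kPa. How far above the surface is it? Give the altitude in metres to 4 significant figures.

Scale height: H = RT/g = 190 × 708.5 / 8.889 = 15144 m.
Invert the barometric formula: z = H ln(P₀/P).
P₀/P = 8720/2878 = 3.0299; ln(3.0299) = 1.1085.
z = 15144 × 1.1085 = 16787 m.

z ≈ 16790 m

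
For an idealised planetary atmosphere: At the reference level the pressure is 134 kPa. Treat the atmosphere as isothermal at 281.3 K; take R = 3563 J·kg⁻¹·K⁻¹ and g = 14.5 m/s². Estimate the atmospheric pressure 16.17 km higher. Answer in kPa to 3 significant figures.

Scale height: H = RT/g = 3563 × 281.3 / 14.5 = 69122 m.
Barometric formula: P = P₀ exp(−z/H).
z/H = 16170/69122 = 0.23393; exp(−0.23393) = 0.79142.
P = 134 × 0.79142 = 106.05 kPa.

P ≈ 106 kPa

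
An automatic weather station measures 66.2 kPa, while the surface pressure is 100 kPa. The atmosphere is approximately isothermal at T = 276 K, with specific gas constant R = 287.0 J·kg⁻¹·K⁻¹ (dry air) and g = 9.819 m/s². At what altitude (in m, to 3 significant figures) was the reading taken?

Scale height: H = RT/g = 287.0 × 276 / 9.819 = 8067.2 m.
Invert the barometric formula: z = H ln(P₀/P).
P₀/P = 100/66.2 = 1.5106; ln(1.5106) = 0.41251.
z = 8067.2 × 0.41251 = 3327.8 m.

z ≈ 3330 m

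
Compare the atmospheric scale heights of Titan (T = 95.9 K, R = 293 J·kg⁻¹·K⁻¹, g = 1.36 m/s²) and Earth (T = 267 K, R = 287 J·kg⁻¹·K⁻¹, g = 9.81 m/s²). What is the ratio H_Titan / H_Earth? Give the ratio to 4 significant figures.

H = RT/g for each body.
H_Titan = 293 × 95.9 / 1.36 = 20661 m.
H_Earth = 287 × 267 / 9.81 = 7811.3 m.
H_Titan/H_Earth = 20661/7811.3 = 2.6450.

H_Titan/H_Earth ≈ 2.645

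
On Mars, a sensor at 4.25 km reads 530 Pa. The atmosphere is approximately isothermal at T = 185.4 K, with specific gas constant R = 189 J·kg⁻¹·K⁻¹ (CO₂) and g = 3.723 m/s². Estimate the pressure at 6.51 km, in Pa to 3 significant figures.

Scale height: H = RT/g = 189 × 185.4 / 3.723 = 9411.9 m.
Between two levels, P₂ = P₁ exp(−Δz/H) with Δz = z₂ − z₁.
Δz = 6510.0 − 4250.0 = 2260.0 m; Δz/H = 2260.0/9411.9 = 0.24012.
P₂ = 530 × exp(−0.24012) = 530 × 0.78653 = 416.86 Pa.

P ≈ 417 Pa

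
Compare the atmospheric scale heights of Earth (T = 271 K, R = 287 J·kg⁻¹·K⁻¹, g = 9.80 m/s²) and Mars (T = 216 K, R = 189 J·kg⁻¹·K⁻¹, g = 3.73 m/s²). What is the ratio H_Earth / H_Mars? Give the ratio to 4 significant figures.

H_Earth/H_Mars ≈ 0.7251

H = RT/g for each body.
H_Earth = 287 × 271 / 9.80 = 7936.4 m.
H_Mars = 189 × 216 / 3.73 = 10945 m.
H_Earth/H_Mars = 7936.4/10945 = 0.72512.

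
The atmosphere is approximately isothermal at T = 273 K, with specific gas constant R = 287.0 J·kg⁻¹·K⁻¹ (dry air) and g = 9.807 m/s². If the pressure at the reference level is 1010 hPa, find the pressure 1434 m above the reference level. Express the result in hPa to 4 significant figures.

P ≈ 844.1 hPa

Scale height: H = RT/g = 287.0 × 273 / 9.807 = 7989.3 m.
Barometric formula: P = P₀ exp(−z/H).
z/H = 1434.0/7989.3 = 0.17949; exp(−0.17949) = 0.83570.
P = 1010 × 0.83570 = 844.06 hPa.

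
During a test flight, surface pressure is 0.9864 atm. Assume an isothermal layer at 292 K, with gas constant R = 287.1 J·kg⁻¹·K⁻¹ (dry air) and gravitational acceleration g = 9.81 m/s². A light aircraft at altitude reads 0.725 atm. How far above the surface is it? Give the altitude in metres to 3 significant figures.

z ≈ 2630 m

Scale height: H = RT/g = 287.1 × 292 / 9.81 = 8545.7 m.
Invert the barometric formula: z = H ln(P₀/P).
P₀/P = 0.9864/0.725 = 1.3606; ln(1.3606) = 0.30793.
z = 8545.7 × 0.30793 = 2631.5 m.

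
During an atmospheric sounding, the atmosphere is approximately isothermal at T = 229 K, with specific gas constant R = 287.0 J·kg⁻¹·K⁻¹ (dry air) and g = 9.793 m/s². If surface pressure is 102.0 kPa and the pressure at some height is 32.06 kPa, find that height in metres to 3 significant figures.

z ≈ 7770 m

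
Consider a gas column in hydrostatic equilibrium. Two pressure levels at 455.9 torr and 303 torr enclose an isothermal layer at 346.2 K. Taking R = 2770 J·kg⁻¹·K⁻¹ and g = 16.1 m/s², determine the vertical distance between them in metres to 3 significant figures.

Δz ≈ 24300 m

Hypsometric equation: Δz = (R T̄/g) ln(P₁/P₂).
R T̄/g = 2770 × 346.2 / 16.1 = 59564 m.
ln(455.9/303) = ln(1.5046) = 0.40853.
Δz = 59564 × 0.40853 = 24334 m.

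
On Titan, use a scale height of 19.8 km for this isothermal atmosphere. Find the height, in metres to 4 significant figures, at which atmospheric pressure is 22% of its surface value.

z ≈ 29980 m

Set P/P₀ = exp(−z/H) = 0.22, so z = −H ln(0.22).
−ln(0.22) = 1.5141; z = 19800 × 1.5141 = 29979 m.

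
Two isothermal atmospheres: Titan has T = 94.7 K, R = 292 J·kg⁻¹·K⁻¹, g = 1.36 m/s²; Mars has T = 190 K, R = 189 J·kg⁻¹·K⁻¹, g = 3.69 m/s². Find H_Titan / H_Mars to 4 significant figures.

H_Titan/H_Mars ≈ 2.089

H = RT/g for each body.
H_Titan = 292 × 94.7 / 1.36 = 20333 m.
H_Mars = 189 × 190 / 3.69 = 9731.7 m.
H_Titan/H_Mars = 20333/9731.7 = 2.0894.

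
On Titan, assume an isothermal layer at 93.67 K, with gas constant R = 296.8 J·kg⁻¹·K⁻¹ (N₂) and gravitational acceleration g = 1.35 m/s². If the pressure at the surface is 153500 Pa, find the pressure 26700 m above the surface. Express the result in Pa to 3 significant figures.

P ≈ 42000 Pa

Scale height: H = RT/g = 296.8 × 93.67 / 1.35 = 20594 m.
Barometric formula: P = P₀ exp(−z/H).
z/H = 26700/20594 = 1.2965; exp(−1.2965) = 0.27349.
P = 153500 × 0.27349 = 41981 Pa.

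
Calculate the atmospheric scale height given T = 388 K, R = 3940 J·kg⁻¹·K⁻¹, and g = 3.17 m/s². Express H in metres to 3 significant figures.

H ≈ 482000 m

The scale height of an isothermal atmosphere is H = RT/g.
H = 3940 × 388 / 3.17 = 1528700/3.17 = 482240 m.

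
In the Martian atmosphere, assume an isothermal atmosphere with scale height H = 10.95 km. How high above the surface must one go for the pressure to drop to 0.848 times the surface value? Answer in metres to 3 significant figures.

z ≈ 1810 m

Set P/P₀ = exp(−z/H) = 0.848, so z = −H ln(0.848).
−ln(0.848) = 0.16487; z = 10950 × 0.16487 = 1805.3 m.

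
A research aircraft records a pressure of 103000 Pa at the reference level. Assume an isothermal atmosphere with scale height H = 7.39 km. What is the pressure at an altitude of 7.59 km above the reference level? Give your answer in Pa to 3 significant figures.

Barometric formula: P = P₀ exp(−z/H).
z/H = 7590.0/7390.0 = 1.0271; exp(−1.0271) = 0.35804.
P = 103000 × 0.35804 = 36878 Pa.

P ≈ 36900 Pa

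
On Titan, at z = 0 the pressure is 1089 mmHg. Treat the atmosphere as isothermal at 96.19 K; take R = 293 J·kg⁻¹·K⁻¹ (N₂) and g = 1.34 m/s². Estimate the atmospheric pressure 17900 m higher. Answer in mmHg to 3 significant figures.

P ≈ 465 mmHg

Scale height: H = RT/g = 293 × 96.19 / 1.34 = 21033 m.
Barometric formula: P = P₀ exp(−z/H).
z/H = 17900/21033 = 0.85104; exp(−0.85104) = 0.42697.
P = 1089 × 0.42697 = 464.97 mmHg.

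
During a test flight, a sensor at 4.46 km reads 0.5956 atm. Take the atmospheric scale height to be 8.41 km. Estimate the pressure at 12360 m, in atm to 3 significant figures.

Between two levels, P₂ = P₁ exp(−Δz/H) with Δz = z₂ − z₁.
Δz = 12360 − 4460.0 = 7900.0 m; Δz/H = 7900.0/8410.0 = 0.93936.
P₂ = 0.5956 × exp(−0.93936) = 0.5956 × 0.39088 = 0.23281 atm.

P ≈ 0.233 atm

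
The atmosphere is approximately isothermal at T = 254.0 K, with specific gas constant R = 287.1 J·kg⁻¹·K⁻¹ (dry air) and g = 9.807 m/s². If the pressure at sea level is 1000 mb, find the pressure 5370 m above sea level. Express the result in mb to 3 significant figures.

Scale height: H = RT/g = 287.1 × 254.0 / 9.807 = 7435.9 m.
Barometric formula: P = P₀ exp(−z/H).
z/H = 5370.0/7435.9 = 0.72217; exp(−0.72217) = 0.48570.
P = 1000 × 0.48570 = 485.70 mb.

P ≈ 486 mb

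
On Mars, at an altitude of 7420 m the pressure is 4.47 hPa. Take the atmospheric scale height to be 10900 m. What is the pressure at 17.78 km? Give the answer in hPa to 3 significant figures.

Between two levels, P₂ = P₁ exp(−Δz/H) with Δz = z₂ − z₁.
Δz = 17780 − 7420.0 = 10360 m; Δz/H = 10360/10900 = 0.95046.
P₂ = 4.47 × exp(−0.95046) = 4.47 × 0.38656 = 1.7279 hPa.

P ≈ 1.73 hPa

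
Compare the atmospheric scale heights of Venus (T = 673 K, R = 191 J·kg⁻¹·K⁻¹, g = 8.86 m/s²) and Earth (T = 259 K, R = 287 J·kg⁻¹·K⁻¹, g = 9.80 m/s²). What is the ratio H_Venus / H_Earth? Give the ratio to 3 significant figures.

H = RT/g for each body.
H_Venus = 191 × 673 / 8.86 = 14508 m.
H_Earth = 287 × 259 / 9.80 = 7585.0 m.
H_Venus/H_Earth = 14508/7585.0 = 1.9127.

H_Venus/H_Earth ≈ 1.91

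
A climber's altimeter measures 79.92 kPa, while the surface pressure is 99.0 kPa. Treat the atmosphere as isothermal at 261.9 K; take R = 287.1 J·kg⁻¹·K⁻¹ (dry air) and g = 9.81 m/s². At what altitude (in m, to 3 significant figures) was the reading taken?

z ≈ 1640 m

Scale height: H = RT/g = 287.1 × 261.9 / 9.81 = 7664.8 m.
Invert the barometric formula: z = H ln(P₀/P).
P₀/P = 99.0/79.92 = 1.2387; ln(1.2387) = 0.21406.
z = 7664.8 × 0.21406 = 1640.7 m.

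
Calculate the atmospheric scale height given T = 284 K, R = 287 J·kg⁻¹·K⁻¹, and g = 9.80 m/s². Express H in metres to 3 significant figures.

H ≈ 8320 m

The scale height of an isothermal atmosphere is H = RT/g.
H = 287 × 284 / 9.80 = 81508/9.80 = 8317.1 m.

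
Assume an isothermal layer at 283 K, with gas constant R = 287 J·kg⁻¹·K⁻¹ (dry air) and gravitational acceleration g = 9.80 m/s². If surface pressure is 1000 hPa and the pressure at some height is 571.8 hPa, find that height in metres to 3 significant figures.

Scale height: H = RT/g = 287 × 283 / 9.80 = 8287.9 m.
Invert the barometric formula: z = H ln(P₀/P).
P₀/P = 1000/571.8 = 1.7489; ln(1.7489) = 0.55899.
z = 8287.9 × 0.55899 = 4632.9 m.

z ≈ 4630 m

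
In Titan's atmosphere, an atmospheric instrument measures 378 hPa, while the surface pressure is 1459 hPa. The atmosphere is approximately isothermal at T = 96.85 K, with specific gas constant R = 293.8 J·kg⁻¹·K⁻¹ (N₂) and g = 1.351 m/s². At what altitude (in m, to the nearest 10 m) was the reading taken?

Scale height: H = RT/g = 293.8 × 96.85 / 1.351 = 21062 m.
Invert the barometric formula: z = H ln(P₀/P).
P₀/P = 1459/378 = 3.8598; ln(3.8598) = 1.3506.
z = 21062 × 1.3506 = 28446 m.

z ≈ 28450 m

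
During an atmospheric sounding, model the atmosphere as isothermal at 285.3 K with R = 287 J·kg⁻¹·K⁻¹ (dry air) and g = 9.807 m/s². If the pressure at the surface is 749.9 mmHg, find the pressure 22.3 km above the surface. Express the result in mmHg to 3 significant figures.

Scale height: H = RT/g = 287 × 285.3 / 9.807 = 8349.3 m.
Barometric formula: P = P₀ exp(−z/H).
z/H = 22300/8349.3 = 2.6709; exp(−2.6709) = 0.069190.
P = 749.9 × 0.069190 = 51.886 mmHg.

P ≈ 51.9 mmHg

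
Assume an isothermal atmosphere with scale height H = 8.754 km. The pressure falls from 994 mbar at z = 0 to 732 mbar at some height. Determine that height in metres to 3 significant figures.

Invert the barometric formula: z = H ln(P₀/P).
P₀/P = 994/732 = 1.3579; ln(1.3579) = 0.30594.
z = 8754.0 × 0.30594 = 2678.2 m.

z ≈ 2680 m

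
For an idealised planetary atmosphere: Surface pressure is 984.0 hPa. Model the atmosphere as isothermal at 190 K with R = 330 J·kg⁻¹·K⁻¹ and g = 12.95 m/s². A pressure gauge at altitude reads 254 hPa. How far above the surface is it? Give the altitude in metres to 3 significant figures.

z ≈ 6560 m

Scale height: H = RT/g = 330 × 190 / 12.95 = 4841.7 m.
Invert the barometric formula: z = H ln(P₀/P).
P₀/P = 984.0/254 = 3.8740; ln(3.8740) = 1.3543.
z = 4841.7 × 1.3543 = 6557.1 m.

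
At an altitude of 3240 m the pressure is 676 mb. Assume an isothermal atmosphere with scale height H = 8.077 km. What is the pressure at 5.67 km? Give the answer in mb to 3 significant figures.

Between two levels, P₂ = P₁ exp(−Δz/H) with Δz = z₂ − z₁.
Δz = 5670.0 − 3240.0 = 2430.0 m; Δz/H = 2430.0/8077.0 = 0.30085.
P₂ = 676 × exp(−0.30085) = 676 × 0.74019 = 500.37 mb.

P ≈ 500 mb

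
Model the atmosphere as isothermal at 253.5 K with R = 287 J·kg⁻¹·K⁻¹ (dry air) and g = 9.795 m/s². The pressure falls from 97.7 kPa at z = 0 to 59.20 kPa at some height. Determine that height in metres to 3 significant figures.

z ≈ 3720 m

Scale height: H = RT/g = 287 × 253.5 / 9.795 = 7427.7 m.
Invert the barometric formula: z = H ln(P₀/P).
P₀/P = 97.7/59.20 = 1.6503; ln(1.6503) = 0.50096.
z = 7427.7 × 0.50096 = 3721.0 m.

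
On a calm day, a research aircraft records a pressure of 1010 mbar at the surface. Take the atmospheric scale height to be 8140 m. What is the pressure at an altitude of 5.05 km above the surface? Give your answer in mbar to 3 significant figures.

Barometric formula: P = P₀ exp(−z/H).
z/H = 5050.0/8140.0 = 0.62039; exp(−0.62039) = 0.53773.
P = 1010 × 0.53773 = 543.11 mbar.

P ≈ 543 mbar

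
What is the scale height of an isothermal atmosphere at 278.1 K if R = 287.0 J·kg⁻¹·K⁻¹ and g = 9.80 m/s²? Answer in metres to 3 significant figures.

H ≈ 8140 m

The scale height of an isothermal atmosphere is H = RT/g.
H = 287.0 × 278.1 / 9.80 = 79815/9.80 = 8144.4 m.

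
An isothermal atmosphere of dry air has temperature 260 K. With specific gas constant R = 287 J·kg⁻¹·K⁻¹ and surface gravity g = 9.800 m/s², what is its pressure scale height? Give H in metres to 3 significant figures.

The scale height of an isothermal atmosphere is H = RT/g.
H = 287 × 260 / 9.800 = 74620/9.800 = 7614.3 m.

H ≈ 7610 m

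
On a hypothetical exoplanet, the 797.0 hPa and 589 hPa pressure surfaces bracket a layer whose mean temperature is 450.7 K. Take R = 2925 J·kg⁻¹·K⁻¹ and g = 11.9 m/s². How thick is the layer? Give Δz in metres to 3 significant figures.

Hypsometric equation: Δz = (R T̄/g) ln(P₁/P₂).
R T̄/g = 2925 × 450.7 / 11.9 = 110780 m.
ln(797.0/589) = ln(1.3531) = 0.30240.
Δz = 110780 × 0.30240 = 33500 m.

Δz ≈ 33500 m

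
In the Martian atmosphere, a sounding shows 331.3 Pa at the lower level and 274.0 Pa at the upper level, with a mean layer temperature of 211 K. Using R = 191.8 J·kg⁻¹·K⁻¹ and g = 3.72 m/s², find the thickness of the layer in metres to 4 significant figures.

Hypsometric equation: Δz = (R T̄/g) ln(P₁/P₂).
R T̄/g = 191.8 × 211 / 3.72 = 10879 m.
ln(331.3/274.0) = ln(1.2091) = 0.18988.
Δz = 10879 × 0.18988 = 2065.7 m.

Δz ≈ 2066 m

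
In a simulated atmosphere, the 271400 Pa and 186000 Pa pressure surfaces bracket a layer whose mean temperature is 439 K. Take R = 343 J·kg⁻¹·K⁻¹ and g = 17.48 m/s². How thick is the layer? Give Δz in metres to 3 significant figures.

Hypsometric equation: Δz = (R T̄/g) ln(P₁/P₂).
R T̄/g = 343 × 439 / 17.48 = 8614.2 m.
ln(271400/186000) = ln(1.4591) = 0.37782.
Δz = 8614.2 × 0.37782 = 3254.6 m.

Δz ≈ 3250 m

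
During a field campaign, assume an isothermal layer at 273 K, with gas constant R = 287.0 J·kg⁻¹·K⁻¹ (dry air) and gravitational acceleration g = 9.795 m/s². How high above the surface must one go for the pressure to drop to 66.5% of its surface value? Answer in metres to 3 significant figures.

Scale height: H = RT/g = 287.0 × 273 / 9.795 = 7999.1 m.
Set P/P₀ = exp(−z/H) = 0.665, so z = −H ln(0.665).
−ln(0.665) = 0.40797; z = 7999.1 × 0.40797 = 3263.4 m.

z ≈ 3260 m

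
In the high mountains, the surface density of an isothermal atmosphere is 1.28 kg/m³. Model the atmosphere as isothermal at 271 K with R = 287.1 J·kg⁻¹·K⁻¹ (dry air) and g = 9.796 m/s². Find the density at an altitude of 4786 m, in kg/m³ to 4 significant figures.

Scale height: H = RT/g = 287.1 × 271 / 9.796 = 7942.4 m.
In an isothermal atmosphere, density decays like pressure: ρ = ρ₀ exp(−z/H).
z/H = 4786.0/7942.4 = 0.60259; exp(−0.60259) = 0.54739.
ρ = 1.28 × 0.54739 = 0.70066 kg/m³.

ρ ≈ 0.7007 kg/m³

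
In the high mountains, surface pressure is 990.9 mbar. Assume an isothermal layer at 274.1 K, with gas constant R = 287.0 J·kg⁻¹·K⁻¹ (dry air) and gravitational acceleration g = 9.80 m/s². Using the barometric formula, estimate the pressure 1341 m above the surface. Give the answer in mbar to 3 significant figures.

P ≈ 838 mbar

Scale height: H = RT/g = 287.0 × 274.1 / 9.80 = 8027.2 m.
Barometric formula: P = P₀ exp(−z/H).
z/H = 1341.0/8027.2 = 0.16706; exp(−0.16706) = 0.84615.
P = 990.9 × 0.84615 = 838.45 mbar.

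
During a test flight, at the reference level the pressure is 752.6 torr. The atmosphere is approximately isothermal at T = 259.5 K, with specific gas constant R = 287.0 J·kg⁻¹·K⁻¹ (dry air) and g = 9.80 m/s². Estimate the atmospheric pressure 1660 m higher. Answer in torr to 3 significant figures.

P ≈ 605 torr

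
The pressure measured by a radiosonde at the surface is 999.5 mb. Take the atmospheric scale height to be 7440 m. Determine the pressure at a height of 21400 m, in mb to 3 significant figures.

Barometric formula: P = P₀ exp(−z/H).
z/H = 21400/7440.0 = 2.8763; exp(−2.8763) = 0.056343.
P = 999.5 × 0.056343 = 56.315 mb.

P ≈ 56.3 mb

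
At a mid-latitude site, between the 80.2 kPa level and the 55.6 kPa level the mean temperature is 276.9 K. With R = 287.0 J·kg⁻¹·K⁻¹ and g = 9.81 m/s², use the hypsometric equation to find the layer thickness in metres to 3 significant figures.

Δz ≈ 2970 m

Hypsometric equation: Δz = (R T̄/g) ln(P₁/P₂).
R T̄/g = 287.0 × 276.9 / 9.81 = 8100.9 m.
ln(80.2/55.6) = ln(1.4424) = 0.36631.
Δz = 8100.9 × 0.36631 = 2967.4 m.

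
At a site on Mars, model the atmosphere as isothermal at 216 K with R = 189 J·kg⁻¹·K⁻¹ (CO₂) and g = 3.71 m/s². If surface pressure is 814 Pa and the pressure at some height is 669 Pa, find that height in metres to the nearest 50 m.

Scale height: H = RT/g = 189 × 216 / 3.71 = 11004 m.
Invert the barometric formula: z = H ln(P₀/P).
P₀/P = 814/669 = 1.2167; ln(1.2167) = 0.19614.
z = 11004 × 0.19614 = 2158.3 m.

z ≈ 2150 m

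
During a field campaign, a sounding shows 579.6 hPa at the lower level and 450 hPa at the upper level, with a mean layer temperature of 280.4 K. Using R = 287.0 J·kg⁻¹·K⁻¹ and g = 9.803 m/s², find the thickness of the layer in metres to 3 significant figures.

Hypsometric equation: Δz = (R T̄/g) ln(P₁/P₂).
R T̄/g = 287.0 × 280.4 / 9.803 = 8209.2 m.
ln(579.6/450) = ln(1.2880) = 0.25309.
Δz = 8209.2 × 0.25309 = 2077.7 m.

Δz ≈ 2080 m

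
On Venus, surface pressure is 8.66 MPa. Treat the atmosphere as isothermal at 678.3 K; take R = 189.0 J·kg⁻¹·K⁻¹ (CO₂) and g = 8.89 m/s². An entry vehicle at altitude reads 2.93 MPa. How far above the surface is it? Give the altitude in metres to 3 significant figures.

z ≈ 15600 m

Scale height: H = RT/g = 189.0 × 678.3 / 8.89 = 14421 m.
Invert the barometric formula: z = H ln(P₀/P).
P₀/P = 8.66/2.93 = 2.9556; ln(2.9556) = 1.0837.
z = 14421 × 1.0837 = 15628 m.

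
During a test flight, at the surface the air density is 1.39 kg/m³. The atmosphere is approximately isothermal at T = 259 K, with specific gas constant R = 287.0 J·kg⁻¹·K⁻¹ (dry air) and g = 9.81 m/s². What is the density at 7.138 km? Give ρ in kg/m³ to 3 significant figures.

ρ ≈ 0.542 kg/m³

Scale height: H = RT/g = 287.0 × 259 / 9.81 = 7577.3 m.
In an isothermal atmosphere, density decays like pressure: ρ = ρ₀ exp(−z/H).
z/H = 7138.0/7577.3 = 0.94202; exp(−0.94202) = 0.38984.
ρ = 1.39 × 0.38984 = 0.54188 kg/m³.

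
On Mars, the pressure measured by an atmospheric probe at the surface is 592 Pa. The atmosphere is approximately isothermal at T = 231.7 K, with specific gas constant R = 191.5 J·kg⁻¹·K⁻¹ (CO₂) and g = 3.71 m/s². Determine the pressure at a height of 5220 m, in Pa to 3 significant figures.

Scale height: H = RT/g = 191.5 × 231.7 / 3.71 = 11960 m.
Barometric formula: P = P₀ exp(−z/H).
z/H = 5220.0/11960 = 0.43645; exp(−0.43645) = 0.64633.
P = 592 × 0.64633 = 382.63 Pa.

P ≈ 383 Pa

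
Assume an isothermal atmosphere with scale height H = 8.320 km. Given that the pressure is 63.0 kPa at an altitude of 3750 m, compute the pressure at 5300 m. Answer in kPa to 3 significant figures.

Between two levels, P₂ = P₁ exp(−Δz/H) with Δz = z₂ − z₁.
Δz = 5300.0 − 3750.0 = 1550.0 m; Δz/H = 1550.0/8320.0 = 0.18630.
P₂ = 63.0 × exp(−0.18630) = 63.0 × 0.83002 = 52.291 kPa.

P ≈ 52.3 kPa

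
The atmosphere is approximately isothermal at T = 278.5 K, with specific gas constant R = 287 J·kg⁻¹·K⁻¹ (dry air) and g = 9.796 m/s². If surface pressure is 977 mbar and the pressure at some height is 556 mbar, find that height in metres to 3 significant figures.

Scale height: H = RT/g = 287 × 278.5 / 9.796 = 8159.4 m.
Invert the barometric formula: z = H ln(P₀/P).
P₀/P = 977/556 = 1.7572; ln(1.7572) = 0.56372.
z = 8159.4 × 0.56372 = 4599.6 m.

z ≈ 4600 m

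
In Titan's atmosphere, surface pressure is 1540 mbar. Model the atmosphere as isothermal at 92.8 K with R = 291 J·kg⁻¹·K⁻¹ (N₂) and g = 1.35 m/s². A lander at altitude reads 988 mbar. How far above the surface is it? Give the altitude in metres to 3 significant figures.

z ≈ 8880 m

Scale height: H = RT/g = 291 × 92.8 / 1.35 = 20004 m.
Invert the barometric formula: z = H ln(P₀/P).
P₀/P = 1540/988 = 1.5587; ln(1.5587) = 0.44385.
z = 20004 × 0.44385 = 8878.8 m.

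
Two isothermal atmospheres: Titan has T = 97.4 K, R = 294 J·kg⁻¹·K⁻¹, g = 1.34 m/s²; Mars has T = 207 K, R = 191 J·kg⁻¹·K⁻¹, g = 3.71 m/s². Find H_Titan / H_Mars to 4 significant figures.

H_Titan/H_Mars ≈ 2.005

H = RT/g for each body.
H_Titan = 294 × 97.4 / 1.34 = 21370 m.
H_Mars = 191 × 207 / 3.71 = 10657 m.
H_Titan/H_Mars = 21370/10657 = 2.0053.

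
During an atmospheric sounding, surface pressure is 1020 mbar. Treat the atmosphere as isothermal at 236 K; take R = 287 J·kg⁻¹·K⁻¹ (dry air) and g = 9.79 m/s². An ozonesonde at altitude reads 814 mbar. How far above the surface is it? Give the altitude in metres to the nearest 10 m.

z ≈ 1560 m

Scale height: H = RT/g = 287 × 236 / 9.79 = 6918.5 m.
Invert the barometric formula: z = H ln(P₀/P).
P₀/P = 1020/814 = 1.2531; ln(1.2531) = 0.22562.
z = 6918.5 × 0.22562 = 1561.0 m.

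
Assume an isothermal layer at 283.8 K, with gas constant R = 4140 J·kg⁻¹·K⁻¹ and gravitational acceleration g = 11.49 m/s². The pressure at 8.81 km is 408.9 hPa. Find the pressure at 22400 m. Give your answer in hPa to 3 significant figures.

P ≈ 358 hPa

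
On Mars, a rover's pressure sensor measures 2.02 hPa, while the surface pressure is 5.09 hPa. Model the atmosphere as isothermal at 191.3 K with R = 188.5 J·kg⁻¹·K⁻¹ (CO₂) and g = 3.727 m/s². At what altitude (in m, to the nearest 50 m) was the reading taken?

z ≈ 8950 m

Scale height: H = RT/g = 188.5 × 191.3 / 3.727 = 9675.4 m.
Invert the barometric formula: z = H ln(P₀/P).
P₀/P = 5.09/2.02 = 2.5198; ln(2.5198) = 0.92418.
z = 9675.4 × 0.92418 = 8941.8 m.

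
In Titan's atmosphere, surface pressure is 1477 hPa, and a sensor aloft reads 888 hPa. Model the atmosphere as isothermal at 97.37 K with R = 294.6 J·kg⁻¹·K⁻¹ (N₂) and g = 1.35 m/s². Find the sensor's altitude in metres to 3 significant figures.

z ≈ 10800 m

Scale height: H = RT/g = 294.6 × 97.37 / 1.35 = 21248 m.
Invert the barometric formula: z = H ln(P₀/P).
P₀/P = 1477/888 = 1.6633; ln(1.6633) = 0.50880.
z = 21248 × 0.50880 = 10811 m.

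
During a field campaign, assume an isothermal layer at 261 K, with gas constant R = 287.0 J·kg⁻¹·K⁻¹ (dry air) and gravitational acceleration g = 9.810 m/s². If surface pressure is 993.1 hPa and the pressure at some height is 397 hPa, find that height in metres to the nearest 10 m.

z ≈ 7000 m

Scale height: H = RT/g = 287.0 × 261 / 9.810 = 7635.8 m.
Invert the barometric formula: z = H ln(P₀/P).
P₀/P = 993.1/397 = 2.5015; ln(2.5015) = 0.91689.
z = 7635.8 × 0.91689 = 7001.2 m.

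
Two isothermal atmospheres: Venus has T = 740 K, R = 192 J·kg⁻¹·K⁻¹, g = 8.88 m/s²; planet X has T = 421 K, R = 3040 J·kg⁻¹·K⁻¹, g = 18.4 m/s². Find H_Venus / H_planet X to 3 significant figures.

H = RT/g for each body.
H_Venus = 192 × 740 / 8.88 = 16000 m.
H_planet X = 3040 × 421 / 18.4 = 69557 m.
H_Venus/H_planet X = 16000/69557 = 0.23003.

H_Venus/H_planet X ≈ 0.230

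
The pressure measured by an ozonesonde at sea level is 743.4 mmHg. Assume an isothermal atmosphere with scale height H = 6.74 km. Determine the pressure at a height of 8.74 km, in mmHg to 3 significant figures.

P ≈ 203 mmHg

Barometric formula: P = P₀ exp(−z/H).
z/H = 8740.0/6740.0 = 1.2967; exp(−1.2967) = 0.27343.
P = 743.4 × 0.27343 = 203.27 mmHg.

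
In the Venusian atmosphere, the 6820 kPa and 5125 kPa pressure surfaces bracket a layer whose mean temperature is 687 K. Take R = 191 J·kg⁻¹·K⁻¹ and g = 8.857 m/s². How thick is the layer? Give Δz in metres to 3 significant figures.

Hypsometric equation: Δz = (R T̄/g) ln(P₁/P₂).
R T̄/g = 191 × 687 / 8.857 = 14815 m.
ln(6820/5125) = ln(1.3307) = 0.28571.
Δz = 14815 × 0.28571 = 4232.8 m.

Δz ≈ 4230 m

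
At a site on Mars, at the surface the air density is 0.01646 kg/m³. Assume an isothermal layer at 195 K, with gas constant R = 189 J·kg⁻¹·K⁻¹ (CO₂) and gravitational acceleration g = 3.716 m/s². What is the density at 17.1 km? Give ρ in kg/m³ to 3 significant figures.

ρ ≈ 0.00294 kg/m³

Scale height: H = RT/g = 189 × 195 / 3.716 = 9917.9 m.
In an isothermal atmosphere, density decays like pressure: ρ = ρ₀ exp(−z/H).
z/H = 17100/9917.9 = 1.7242; exp(−1.7242) = 0.17832.
ρ = 0.01646 × 0.17832 = 0.0029351 kg/m³.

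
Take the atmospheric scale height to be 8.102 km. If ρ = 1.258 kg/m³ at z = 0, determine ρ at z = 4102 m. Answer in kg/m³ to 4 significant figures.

In an isothermal atmosphere, density decays like pressure: ρ = ρ₀ exp(−z/H).
z/H = 4102.0/8102.0 = 0.50629; exp(−0.50629) = 0.60273.
ρ = 1.258 × 0.60273 = 0.75823 kg/m³.

ρ ≈ 0.7582 kg/m³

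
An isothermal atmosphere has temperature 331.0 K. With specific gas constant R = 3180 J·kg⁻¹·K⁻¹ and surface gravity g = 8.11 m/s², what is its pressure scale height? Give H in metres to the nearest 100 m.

The scale height of an isothermal atmosphere is H = RT/g.
H = 3180 × 331.0 / 8.11 = 1052600/8.11 = 129790 m.

H ≈ 129800 m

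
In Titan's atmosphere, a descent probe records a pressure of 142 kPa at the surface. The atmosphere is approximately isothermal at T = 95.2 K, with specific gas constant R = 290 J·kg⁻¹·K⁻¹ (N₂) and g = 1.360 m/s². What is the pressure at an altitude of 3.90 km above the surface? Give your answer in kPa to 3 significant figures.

Scale height: H = RT/g = 290 × 95.2 / 1.360 = 20300 m.
Barometric formula: P = P₀ exp(−z/H).
z/H = 3900.0/20300 = 0.19212; exp(−0.19212) = 0.82521.
P = 142 × 0.82521 = 117.18 kPa.

P ≈ 117 kPa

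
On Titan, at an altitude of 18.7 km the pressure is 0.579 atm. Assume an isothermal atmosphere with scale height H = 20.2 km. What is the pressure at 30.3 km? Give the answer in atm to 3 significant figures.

P ≈ 0.326 atm

Between two levels, P₂ = P₁ exp(−Δz/H) with Δz = z₂ − z₁.
Δz = 30300 − 18700 = 11600 m; Δz/H = 11600/20200 = 0.57426.
P₂ = 0.579 × exp(−0.57426) = 0.579 × 0.56312 = 0.32605 atm.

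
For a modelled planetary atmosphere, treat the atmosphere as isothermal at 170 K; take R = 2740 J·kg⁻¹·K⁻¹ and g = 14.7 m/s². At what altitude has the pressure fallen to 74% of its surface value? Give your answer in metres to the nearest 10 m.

z ≈ 9540 m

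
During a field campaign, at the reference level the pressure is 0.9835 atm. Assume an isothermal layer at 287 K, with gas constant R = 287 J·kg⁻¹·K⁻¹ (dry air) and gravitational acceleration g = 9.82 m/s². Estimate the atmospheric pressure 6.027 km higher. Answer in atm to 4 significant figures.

Scale height: H = RT/g = 287 × 287 / 9.82 = 8387.9 m.
Barometric formula: P = P₀ exp(−z/H).
z/H = 6027.0/8387.9 = 0.71854; exp(−0.71854) = 0.48746.
P = 0.9835 × 0.48746 = 0.47942 atm.

P ≈ 0.4794 atm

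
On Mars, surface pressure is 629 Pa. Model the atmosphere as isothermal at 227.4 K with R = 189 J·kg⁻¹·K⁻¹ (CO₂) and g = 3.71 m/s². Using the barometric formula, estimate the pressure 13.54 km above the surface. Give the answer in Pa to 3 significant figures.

Scale height: H = RT/g = 189 × 227.4 / 3.71 = 11585 m.
Barometric formula: P = P₀ exp(−z/H).
z/H = 13540/11585 = 1.1688; exp(−1.1688) = 0.31074.
P = 629 × 0.31074 = 195.46 Pa.

P ≈ 195 Pa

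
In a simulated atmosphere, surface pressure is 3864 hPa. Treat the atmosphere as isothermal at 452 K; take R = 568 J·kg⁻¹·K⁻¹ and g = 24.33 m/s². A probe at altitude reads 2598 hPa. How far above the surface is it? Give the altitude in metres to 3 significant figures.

Scale height: H = RT/g = 568 × 452 / 24.33 = 10552 m.
Invert the barometric formula: z = H ln(P₀/P).
P₀/P = 3864/2598 = 1.4873; ln(1.4873) = 0.39696.
z = 10552 × 0.39696 = 4188.7 m.

z ≈ 4190 m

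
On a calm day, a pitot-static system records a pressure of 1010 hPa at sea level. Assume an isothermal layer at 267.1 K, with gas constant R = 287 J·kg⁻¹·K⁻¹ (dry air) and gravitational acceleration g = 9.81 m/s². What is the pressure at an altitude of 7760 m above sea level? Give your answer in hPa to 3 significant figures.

P ≈ 374 hPa

Scale height: H = RT/g = 287 × 267.1 / 9.81 = 7814.2 m.
Barometric formula: P = P₀ exp(−z/H).
z/H = 7760.0/7814.2 = 0.99306; exp(−0.99306) = 0.37044.
P = 1010 × 0.37044 = 374.14 hPa.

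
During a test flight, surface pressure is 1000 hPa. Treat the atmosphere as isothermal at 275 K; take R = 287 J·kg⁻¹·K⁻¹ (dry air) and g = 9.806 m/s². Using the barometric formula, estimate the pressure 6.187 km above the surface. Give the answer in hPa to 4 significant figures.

P ≈ 463.6 hPa

Scale height: H = RT/g = 287 × 275 / 9.806 = 8048.6 m.
Barometric formula: P = P₀ exp(−z/H).
z/H = 6187.0/8048.6 = 0.76871; exp(−0.76871) = 0.46361.
P = 1000 × 0.46361 = 463.61 hPa.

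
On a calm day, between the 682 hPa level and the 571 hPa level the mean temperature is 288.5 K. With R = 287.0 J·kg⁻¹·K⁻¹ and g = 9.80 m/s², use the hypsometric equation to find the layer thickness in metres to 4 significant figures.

Hypsometric equation: Δz = (R T̄/g) ln(P₁/P₂).
R T̄/g = 287.0 × 288.5 / 9.80 = 8448.9 m.
ln(682/571) = ln(1.1944) = 0.17764.
Δz = 8448.9 × 0.17764 = 1500.9 m.

Δz ≈ 1501 m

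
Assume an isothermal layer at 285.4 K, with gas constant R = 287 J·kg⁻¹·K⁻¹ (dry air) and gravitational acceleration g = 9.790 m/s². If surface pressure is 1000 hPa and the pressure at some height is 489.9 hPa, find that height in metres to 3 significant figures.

z ≈ 5970 m

Scale height: H = RT/g = 287 × 285.4 / 9.790 = 8366.7 m.
Invert the barometric formula: z = H ln(P₀/P).
P₀/P = 1000/489.9 = 2.0412; ln(2.0412) = 0.71354.
z = 8366.7 × 0.71354 = 5970.0 m.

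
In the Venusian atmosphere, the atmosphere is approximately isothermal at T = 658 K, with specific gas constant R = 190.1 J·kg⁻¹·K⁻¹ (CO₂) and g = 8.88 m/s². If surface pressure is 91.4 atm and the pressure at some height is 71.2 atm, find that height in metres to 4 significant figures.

z ≈ 3518 m

Scale height: H = RT/g = 190.1 × 658 / 8.88 = 14086 m.
Invert the barometric formula: z = H ln(P₀/P).
P₀/P = 91.4/71.2 = 1.2837; ln(1.2837) = 0.24975.
z = 14086 × 0.24975 = 3518.0 m.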